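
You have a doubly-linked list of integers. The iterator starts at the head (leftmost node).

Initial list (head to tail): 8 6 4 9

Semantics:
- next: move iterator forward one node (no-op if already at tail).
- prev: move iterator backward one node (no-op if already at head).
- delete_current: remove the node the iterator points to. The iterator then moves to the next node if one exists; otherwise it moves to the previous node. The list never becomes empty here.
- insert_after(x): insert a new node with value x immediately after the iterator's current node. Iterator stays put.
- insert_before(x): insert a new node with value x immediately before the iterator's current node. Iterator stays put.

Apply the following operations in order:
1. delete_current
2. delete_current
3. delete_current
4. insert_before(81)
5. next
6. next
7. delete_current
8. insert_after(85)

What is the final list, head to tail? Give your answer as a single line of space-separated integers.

Answer: 81 85

Derivation:
After 1 (delete_current): list=[6, 4, 9] cursor@6
After 2 (delete_current): list=[4, 9] cursor@4
After 3 (delete_current): list=[9] cursor@9
After 4 (insert_before(81)): list=[81, 9] cursor@9
After 5 (next): list=[81, 9] cursor@9
After 6 (next): list=[81, 9] cursor@9
After 7 (delete_current): list=[81] cursor@81
After 8 (insert_after(85)): list=[81, 85] cursor@81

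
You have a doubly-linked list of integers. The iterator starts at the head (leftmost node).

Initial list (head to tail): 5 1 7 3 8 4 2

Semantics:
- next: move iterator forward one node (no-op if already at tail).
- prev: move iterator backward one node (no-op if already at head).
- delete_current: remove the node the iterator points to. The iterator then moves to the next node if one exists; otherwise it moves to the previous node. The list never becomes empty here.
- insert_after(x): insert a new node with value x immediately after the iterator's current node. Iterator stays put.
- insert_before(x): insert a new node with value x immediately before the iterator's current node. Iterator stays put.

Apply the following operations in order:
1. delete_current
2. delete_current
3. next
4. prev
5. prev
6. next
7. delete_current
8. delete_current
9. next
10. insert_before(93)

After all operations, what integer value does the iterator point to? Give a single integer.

After 1 (delete_current): list=[1, 7, 3, 8, 4, 2] cursor@1
After 2 (delete_current): list=[7, 3, 8, 4, 2] cursor@7
After 3 (next): list=[7, 3, 8, 4, 2] cursor@3
After 4 (prev): list=[7, 3, 8, 4, 2] cursor@7
After 5 (prev): list=[7, 3, 8, 4, 2] cursor@7
After 6 (next): list=[7, 3, 8, 4, 2] cursor@3
After 7 (delete_current): list=[7, 8, 4, 2] cursor@8
After 8 (delete_current): list=[7, 4, 2] cursor@4
After 9 (next): list=[7, 4, 2] cursor@2
After 10 (insert_before(93)): list=[7, 4, 93, 2] cursor@2

Answer: 2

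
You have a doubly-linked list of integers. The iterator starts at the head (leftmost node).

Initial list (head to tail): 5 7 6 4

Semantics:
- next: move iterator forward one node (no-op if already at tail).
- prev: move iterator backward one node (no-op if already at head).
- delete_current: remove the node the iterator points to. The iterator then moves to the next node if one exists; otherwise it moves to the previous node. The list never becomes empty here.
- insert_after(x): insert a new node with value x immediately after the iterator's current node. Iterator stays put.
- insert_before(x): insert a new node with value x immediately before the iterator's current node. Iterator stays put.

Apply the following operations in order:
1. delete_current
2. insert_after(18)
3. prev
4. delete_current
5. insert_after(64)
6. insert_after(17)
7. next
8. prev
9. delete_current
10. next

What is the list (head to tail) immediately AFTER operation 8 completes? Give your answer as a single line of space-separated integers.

After 1 (delete_current): list=[7, 6, 4] cursor@7
After 2 (insert_after(18)): list=[7, 18, 6, 4] cursor@7
After 3 (prev): list=[7, 18, 6, 4] cursor@7
After 4 (delete_current): list=[18, 6, 4] cursor@18
After 5 (insert_after(64)): list=[18, 64, 6, 4] cursor@18
After 6 (insert_after(17)): list=[18, 17, 64, 6, 4] cursor@18
After 7 (next): list=[18, 17, 64, 6, 4] cursor@17
After 8 (prev): list=[18, 17, 64, 6, 4] cursor@18

Answer: 18 17 64 6 4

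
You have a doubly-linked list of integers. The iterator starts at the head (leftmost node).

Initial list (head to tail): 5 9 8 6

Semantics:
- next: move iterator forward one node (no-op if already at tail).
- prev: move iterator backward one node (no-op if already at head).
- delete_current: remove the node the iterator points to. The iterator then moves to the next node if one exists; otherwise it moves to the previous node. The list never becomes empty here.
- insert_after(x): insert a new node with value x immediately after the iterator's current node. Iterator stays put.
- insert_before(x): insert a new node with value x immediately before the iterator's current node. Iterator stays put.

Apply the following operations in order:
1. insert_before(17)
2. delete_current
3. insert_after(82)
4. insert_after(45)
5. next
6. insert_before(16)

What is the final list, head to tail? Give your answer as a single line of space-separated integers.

Answer: 17 9 16 45 82 8 6

Derivation:
After 1 (insert_before(17)): list=[17, 5, 9, 8, 6] cursor@5
After 2 (delete_current): list=[17, 9, 8, 6] cursor@9
After 3 (insert_after(82)): list=[17, 9, 82, 8, 6] cursor@9
After 4 (insert_after(45)): list=[17, 9, 45, 82, 8, 6] cursor@9
After 5 (next): list=[17, 9, 45, 82, 8, 6] cursor@45
After 6 (insert_before(16)): list=[17, 9, 16, 45, 82, 8, 6] cursor@45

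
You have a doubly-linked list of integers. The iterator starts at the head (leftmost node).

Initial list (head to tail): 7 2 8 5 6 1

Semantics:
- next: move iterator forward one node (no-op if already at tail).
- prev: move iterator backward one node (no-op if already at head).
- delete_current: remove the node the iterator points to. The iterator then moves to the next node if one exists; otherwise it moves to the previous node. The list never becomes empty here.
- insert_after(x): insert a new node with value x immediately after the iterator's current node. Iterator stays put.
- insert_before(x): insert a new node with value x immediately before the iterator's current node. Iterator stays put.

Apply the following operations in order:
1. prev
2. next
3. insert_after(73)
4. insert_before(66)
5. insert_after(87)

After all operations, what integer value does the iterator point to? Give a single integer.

Answer: 2

Derivation:
After 1 (prev): list=[7, 2, 8, 5, 6, 1] cursor@7
After 2 (next): list=[7, 2, 8, 5, 6, 1] cursor@2
After 3 (insert_after(73)): list=[7, 2, 73, 8, 5, 6, 1] cursor@2
After 4 (insert_before(66)): list=[7, 66, 2, 73, 8, 5, 6, 1] cursor@2
After 5 (insert_after(87)): list=[7, 66, 2, 87, 73, 8, 5, 6, 1] cursor@2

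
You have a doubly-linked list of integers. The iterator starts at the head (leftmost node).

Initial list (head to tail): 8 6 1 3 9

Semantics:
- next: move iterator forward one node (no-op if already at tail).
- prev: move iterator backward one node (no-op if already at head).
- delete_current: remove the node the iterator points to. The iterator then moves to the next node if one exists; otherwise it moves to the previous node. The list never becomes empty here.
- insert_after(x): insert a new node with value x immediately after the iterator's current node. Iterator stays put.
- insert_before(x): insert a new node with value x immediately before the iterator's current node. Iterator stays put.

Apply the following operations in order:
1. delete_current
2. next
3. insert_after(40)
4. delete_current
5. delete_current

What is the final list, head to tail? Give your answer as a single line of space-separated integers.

After 1 (delete_current): list=[6, 1, 3, 9] cursor@6
After 2 (next): list=[6, 1, 3, 9] cursor@1
After 3 (insert_after(40)): list=[6, 1, 40, 3, 9] cursor@1
After 4 (delete_current): list=[6, 40, 3, 9] cursor@40
After 5 (delete_current): list=[6, 3, 9] cursor@3

Answer: 6 3 9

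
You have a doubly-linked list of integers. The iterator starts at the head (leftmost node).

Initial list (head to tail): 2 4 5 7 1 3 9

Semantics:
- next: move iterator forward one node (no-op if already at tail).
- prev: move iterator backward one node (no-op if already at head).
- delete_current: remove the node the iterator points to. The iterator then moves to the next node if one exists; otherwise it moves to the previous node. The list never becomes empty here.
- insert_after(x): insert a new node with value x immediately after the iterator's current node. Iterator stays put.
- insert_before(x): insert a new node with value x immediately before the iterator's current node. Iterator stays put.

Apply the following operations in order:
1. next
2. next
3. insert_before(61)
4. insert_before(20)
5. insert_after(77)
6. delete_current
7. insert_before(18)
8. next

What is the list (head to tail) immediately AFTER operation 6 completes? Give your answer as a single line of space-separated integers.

After 1 (next): list=[2, 4, 5, 7, 1, 3, 9] cursor@4
After 2 (next): list=[2, 4, 5, 7, 1, 3, 9] cursor@5
After 3 (insert_before(61)): list=[2, 4, 61, 5, 7, 1, 3, 9] cursor@5
After 4 (insert_before(20)): list=[2, 4, 61, 20, 5, 7, 1, 3, 9] cursor@5
After 5 (insert_after(77)): list=[2, 4, 61, 20, 5, 77, 7, 1, 3, 9] cursor@5
After 6 (delete_current): list=[2, 4, 61, 20, 77, 7, 1, 3, 9] cursor@77

Answer: 2 4 61 20 77 7 1 3 9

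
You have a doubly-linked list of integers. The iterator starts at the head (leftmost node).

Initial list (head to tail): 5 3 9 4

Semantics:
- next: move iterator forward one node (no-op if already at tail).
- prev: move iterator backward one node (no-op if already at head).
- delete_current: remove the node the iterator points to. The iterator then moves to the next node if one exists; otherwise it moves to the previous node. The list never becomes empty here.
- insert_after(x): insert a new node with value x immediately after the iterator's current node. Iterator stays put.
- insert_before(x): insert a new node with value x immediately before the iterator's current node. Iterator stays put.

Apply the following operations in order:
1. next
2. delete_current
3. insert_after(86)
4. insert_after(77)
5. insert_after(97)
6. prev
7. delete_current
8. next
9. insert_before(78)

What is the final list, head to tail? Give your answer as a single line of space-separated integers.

After 1 (next): list=[5, 3, 9, 4] cursor@3
After 2 (delete_current): list=[5, 9, 4] cursor@9
After 3 (insert_after(86)): list=[5, 9, 86, 4] cursor@9
After 4 (insert_after(77)): list=[5, 9, 77, 86, 4] cursor@9
After 5 (insert_after(97)): list=[5, 9, 97, 77, 86, 4] cursor@9
After 6 (prev): list=[5, 9, 97, 77, 86, 4] cursor@5
After 7 (delete_current): list=[9, 97, 77, 86, 4] cursor@9
After 8 (next): list=[9, 97, 77, 86, 4] cursor@97
After 9 (insert_before(78)): list=[9, 78, 97, 77, 86, 4] cursor@97

Answer: 9 78 97 77 86 4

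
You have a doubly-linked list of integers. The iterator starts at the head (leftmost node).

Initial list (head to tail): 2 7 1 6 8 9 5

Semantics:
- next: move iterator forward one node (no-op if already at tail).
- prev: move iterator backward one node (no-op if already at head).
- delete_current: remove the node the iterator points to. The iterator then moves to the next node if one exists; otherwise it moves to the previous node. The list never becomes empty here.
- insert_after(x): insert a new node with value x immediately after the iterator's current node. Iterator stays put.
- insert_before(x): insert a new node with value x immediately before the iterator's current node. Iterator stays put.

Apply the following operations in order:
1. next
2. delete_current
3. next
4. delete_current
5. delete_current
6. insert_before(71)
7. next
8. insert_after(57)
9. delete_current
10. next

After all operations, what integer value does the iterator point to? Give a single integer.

Answer: 57

Derivation:
After 1 (next): list=[2, 7, 1, 6, 8, 9, 5] cursor@7
After 2 (delete_current): list=[2, 1, 6, 8, 9, 5] cursor@1
After 3 (next): list=[2, 1, 6, 8, 9, 5] cursor@6
After 4 (delete_current): list=[2, 1, 8, 9, 5] cursor@8
After 5 (delete_current): list=[2, 1, 9, 5] cursor@9
After 6 (insert_before(71)): list=[2, 1, 71, 9, 5] cursor@9
After 7 (next): list=[2, 1, 71, 9, 5] cursor@5
After 8 (insert_after(57)): list=[2, 1, 71, 9, 5, 57] cursor@5
After 9 (delete_current): list=[2, 1, 71, 9, 57] cursor@57
After 10 (next): list=[2, 1, 71, 9, 57] cursor@57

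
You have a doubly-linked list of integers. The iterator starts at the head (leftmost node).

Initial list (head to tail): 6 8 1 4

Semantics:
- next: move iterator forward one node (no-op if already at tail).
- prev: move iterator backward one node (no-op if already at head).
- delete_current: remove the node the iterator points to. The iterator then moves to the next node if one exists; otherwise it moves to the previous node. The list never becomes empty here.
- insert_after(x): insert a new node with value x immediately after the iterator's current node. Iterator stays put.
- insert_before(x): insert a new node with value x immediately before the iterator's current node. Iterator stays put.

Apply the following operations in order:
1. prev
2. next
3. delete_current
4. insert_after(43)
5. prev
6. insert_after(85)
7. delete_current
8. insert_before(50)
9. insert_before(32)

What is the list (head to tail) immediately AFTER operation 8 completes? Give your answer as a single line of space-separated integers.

After 1 (prev): list=[6, 8, 1, 4] cursor@6
After 2 (next): list=[6, 8, 1, 4] cursor@8
After 3 (delete_current): list=[6, 1, 4] cursor@1
After 4 (insert_after(43)): list=[6, 1, 43, 4] cursor@1
After 5 (prev): list=[6, 1, 43, 4] cursor@6
After 6 (insert_after(85)): list=[6, 85, 1, 43, 4] cursor@6
After 7 (delete_current): list=[85, 1, 43, 4] cursor@85
After 8 (insert_before(50)): list=[50, 85, 1, 43, 4] cursor@85

Answer: 50 85 1 43 4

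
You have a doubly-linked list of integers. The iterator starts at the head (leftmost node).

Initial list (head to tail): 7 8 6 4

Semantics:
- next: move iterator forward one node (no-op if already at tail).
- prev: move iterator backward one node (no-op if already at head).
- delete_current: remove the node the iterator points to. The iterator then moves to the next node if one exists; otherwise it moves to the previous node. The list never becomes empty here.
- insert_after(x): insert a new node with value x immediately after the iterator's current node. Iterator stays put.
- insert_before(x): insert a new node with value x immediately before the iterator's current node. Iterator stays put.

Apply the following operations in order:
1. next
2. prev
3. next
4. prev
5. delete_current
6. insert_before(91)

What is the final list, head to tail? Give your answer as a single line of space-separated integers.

Answer: 91 8 6 4

Derivation:
After 1 (next): list=[7, 8, 6, 4] cursor@8
After 2 (prev): list=[7, 8, 6, 4] cursor@7
After 3 (next): list=[7, 8, 6, 4] cursor@8
After 4 (prev): list=[7, 8, 6, 4] cursor@7
After 5 (delete_current): list=[8, 6, 4] cursor@8
After 6 (insert_before(91)): list=[91, 8, 6, 4] cursor@8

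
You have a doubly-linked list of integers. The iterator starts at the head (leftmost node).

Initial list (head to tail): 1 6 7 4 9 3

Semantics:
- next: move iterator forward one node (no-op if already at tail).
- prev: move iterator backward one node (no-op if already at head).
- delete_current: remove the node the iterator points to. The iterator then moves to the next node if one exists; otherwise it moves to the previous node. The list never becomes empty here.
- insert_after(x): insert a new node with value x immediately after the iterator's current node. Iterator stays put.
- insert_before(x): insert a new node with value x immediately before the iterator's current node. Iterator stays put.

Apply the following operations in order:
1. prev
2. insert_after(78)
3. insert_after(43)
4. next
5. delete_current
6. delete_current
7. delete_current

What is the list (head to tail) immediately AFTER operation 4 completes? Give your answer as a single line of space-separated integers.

Answer: 1 43 78 6 7 4 9 3

Derivation:
After 1 (prev): list=[1, 6, 7, 4, 9, 3] cursor@1
After 2 (insert_after(78)): list=[1, 78, 6, 7, 4, 9, 3] cursor@1
After 3 (insert_after(43)): list=[1, 43, 78, 6, 7, 4, 9, 3] cursor@1
After 4 (next): list=[1, 43, 78, 6, 7, 4, 9, 3] cursor@43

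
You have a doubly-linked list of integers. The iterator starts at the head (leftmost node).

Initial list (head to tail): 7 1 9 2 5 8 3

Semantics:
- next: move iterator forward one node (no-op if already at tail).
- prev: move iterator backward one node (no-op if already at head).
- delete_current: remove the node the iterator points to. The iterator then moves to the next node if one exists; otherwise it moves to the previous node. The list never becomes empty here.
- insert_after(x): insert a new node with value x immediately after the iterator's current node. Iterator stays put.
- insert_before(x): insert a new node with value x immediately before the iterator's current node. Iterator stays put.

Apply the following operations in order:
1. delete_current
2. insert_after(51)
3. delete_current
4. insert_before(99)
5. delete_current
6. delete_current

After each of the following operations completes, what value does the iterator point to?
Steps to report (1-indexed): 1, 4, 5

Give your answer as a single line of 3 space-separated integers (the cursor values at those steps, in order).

After 1 (delete_current): list=[1, 9, 2, 5, 8, 3] cursor@1
After 2 (insert_after(51)): list=[1, 51, 9, 2, 5, 8, 3] cursor@1
After 3 (delete_current): list=[51, 9, 2, 5, 8, 3] cursor@51
After 4 (insert_before(99)): list=[99, 51, 9, 2, 5, 8, 3] cursor@51
After 5 (delete_current): list=[99, 9, 2, 5, 8, 3] cursor@9
After 6 (delete_current): list=[99, 2, 5, 8, 3] cursor@2

Answer: 1 51 9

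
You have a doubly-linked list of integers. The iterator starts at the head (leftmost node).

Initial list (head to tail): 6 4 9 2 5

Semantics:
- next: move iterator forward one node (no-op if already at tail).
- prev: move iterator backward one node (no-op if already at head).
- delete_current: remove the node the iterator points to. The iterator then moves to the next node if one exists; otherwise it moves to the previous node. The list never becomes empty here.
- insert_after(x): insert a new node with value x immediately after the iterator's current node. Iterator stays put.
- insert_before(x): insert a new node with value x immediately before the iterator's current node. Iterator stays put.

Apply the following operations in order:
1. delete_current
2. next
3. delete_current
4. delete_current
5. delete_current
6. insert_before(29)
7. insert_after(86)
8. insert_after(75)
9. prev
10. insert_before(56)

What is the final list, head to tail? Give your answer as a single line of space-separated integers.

Answer: 56 29 4 75 86

Derivation:
After 1 (delete_current): list=[4, 9, 2, 5] cursor@4
After 2 (next): list=[4, 9, 2, 5] cursor@9
After 3 (delete_current): list=[4, 2, 5] cursor@2
After 4 (delete_current): list=[4, 5] cursor@5
After 5 (delete_current): list=[4] cursor@4
After 6 (insert_before(29)): list=[29, 4] cursor@4
After 7 (insert_after(86)): list=[29, 4, 86] cursor@4
After 8 (insert_after(75)): list=[29, 4, 75, 86] cursor@4
After 9 (prev): list=[29, 4, 75, 86] cursor@29
After 10 (insert_before(56)): list=[56, 29, 4, 75, 86] cursor@29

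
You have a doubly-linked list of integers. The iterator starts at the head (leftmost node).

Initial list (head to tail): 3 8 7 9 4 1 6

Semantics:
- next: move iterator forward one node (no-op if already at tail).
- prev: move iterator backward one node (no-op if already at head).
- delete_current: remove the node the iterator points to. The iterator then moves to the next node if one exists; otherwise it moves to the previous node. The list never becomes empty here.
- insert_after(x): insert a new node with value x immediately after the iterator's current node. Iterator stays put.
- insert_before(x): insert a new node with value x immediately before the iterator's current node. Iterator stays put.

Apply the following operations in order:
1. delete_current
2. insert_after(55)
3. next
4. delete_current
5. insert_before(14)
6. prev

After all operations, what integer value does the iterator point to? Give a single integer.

Answer: 14

Derivation:
After 1 (delete_current): list=[8, 7, 9, 4, 1, 6] cursor@8
After 2 (insert_after(55)): list=[8, 55, 7, 9, 4, 1, 6] cursor@8
After 3 (next): list=[8, 55, 7, 9, 4, 1, 6] cursor@55
After 4 (delete_current): list=[8, 7, 9, 4, 1, 6] cursor@7
After 5 (insert_before(14)): list=[8, 14, 7, 9, 4, 1, 6] cursor@7
After 6 (prev): list=[8, 14, 7, 9, 4, 1, 6] cursor@14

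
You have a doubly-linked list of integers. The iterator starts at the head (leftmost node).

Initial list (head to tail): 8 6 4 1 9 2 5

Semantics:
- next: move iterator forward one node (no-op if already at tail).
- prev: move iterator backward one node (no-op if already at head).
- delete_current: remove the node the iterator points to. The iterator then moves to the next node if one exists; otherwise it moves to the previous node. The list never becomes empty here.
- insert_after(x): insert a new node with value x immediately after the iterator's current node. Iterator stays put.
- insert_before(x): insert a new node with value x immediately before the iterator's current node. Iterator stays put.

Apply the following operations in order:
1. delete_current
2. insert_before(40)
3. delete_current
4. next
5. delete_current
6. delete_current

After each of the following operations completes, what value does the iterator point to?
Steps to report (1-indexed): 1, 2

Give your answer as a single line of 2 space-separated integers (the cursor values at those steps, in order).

After 1 (delete_current): list=[6, 4, 1, 9, 2, 5] cursor@6
After 2 (insert_before(40)): list=[40, 6, 4, 1, 9, 2, 5] cursor@6
After 3 (delete_current): list=[40, 4, 1, 9, 2, 5] cursor@4
After 4 (next): list=[40, 4, 1, 9, 2, 5] cursor@1
After 5 (delete_current): list=[40, 4, 9, 2, 5] cursor@9
After 6 (delete_current): list=[40, 4, 2, 5] cursor@2

Answer: 6 6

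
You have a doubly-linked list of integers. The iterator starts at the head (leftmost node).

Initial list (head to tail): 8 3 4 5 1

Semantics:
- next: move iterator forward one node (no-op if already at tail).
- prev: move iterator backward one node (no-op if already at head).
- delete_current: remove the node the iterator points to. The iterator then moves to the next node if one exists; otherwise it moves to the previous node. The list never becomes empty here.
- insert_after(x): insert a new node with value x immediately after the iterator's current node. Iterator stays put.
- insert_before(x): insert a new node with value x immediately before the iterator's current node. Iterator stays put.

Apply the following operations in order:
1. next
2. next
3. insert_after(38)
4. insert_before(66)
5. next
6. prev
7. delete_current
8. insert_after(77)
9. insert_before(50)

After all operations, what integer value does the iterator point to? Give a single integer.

After 1 (next): list=[8, 3, 4, 5, 1] cursor@3
After 2 (next): list=[8, 3, 4, 5, 1] cursor@4
After 3 (insert_after(38)): list=[8, 3, 4, 38, 5, 1] cursor@4
After 4 (insert_before(66)): list=[8, 3, 66, 4, 38, 5, 1] cursor@4
After 5 (next): list=[8, 3, 66, 4, 38, 5, 1] cursor@38
After 6 (prev): list=[8, 3, 66, 4, 38, 5, 1] cursor@4
After 7 (delete_current): list=[8, 3, 66, 38, 5, 1] cursor@38
After 8 (insert_after(77)): list=[8, 3, 66, 38, 77, 5, 1] cursor@38
After 9 (insert_before(50)): list=[8, 3, 66, 50, 38, 77, 5, 1] cursor@38

Answer: 38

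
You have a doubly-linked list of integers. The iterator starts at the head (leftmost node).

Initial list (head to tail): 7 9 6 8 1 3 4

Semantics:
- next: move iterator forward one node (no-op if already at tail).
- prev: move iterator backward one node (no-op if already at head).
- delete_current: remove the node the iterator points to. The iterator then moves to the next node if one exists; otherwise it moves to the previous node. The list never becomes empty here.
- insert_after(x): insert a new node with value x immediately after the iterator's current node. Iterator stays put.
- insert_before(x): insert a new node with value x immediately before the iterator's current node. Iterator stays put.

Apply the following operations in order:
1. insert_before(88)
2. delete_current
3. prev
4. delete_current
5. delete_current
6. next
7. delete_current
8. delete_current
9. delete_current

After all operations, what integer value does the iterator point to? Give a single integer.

After 1 (insert_before(88)): list=[88, 7, 9, 6, 8, 1, 3, 4] cursor@7
After 2 (delete_current): list=[88, 9, 6, 8, 1, 3, 4] cursor@9
After 3 (prev): list=[88, 9, 6, 8, 1, 3, 4] cursor@88
After 4 (delete_current): list=[9, 6, 8, 1, 3, 4] cursor@9
After 5 (delete_current): list=[6, 8, 1, 3, 4] cursor@6
After 6 (next): list=[6, 8, 1, 3, 4] cursor@8
After 7 (delete_current): list=[6, 1, 3, 4] cursor@1
After 8 (delete_current): list=[6, 3, 4] cursor@3
After 9 (delete_current): list=[6, 4] cursor@4

Answer: 4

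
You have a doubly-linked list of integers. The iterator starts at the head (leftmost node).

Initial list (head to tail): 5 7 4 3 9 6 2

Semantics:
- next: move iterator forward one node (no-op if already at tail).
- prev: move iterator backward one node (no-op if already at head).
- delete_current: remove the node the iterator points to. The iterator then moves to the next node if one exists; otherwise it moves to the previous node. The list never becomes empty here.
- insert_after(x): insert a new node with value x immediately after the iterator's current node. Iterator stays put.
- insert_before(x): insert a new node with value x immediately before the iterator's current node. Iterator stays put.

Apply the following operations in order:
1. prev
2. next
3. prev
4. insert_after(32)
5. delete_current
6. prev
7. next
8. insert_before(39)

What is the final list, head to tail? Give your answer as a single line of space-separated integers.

Answer: 32 39 7 4 3 9 6 2

Derivation:
After 1 (prev): list=[5, 7, 4, 3, 9, 6, 2] cursor@5
After 2 (next): list=[5, 7, 4, 3, 9, 6, 2] cursor@7
After 3 (prev): list=[5, 7, 4, 3, 9, 6, 2] cursor@5
After 4 (insert_after(32)): list=[5, 32, 7, 4, 3, 9, 6, 2] cursor@5
After 5 (delete_current): list=[32, 7, 4, 3, 9, 6, 2] cursor@32
After 6 (prev): list=[32, 7, 4, 3, 9, 6, 2] cursor@32
After 7 (next): list=[32, 7, 4, 3, 9, 6, 2] cursor@7
After 8 (insert_before(39)): list=[32, 39, 7, 4, 3, 9, 6, 2] cursor@7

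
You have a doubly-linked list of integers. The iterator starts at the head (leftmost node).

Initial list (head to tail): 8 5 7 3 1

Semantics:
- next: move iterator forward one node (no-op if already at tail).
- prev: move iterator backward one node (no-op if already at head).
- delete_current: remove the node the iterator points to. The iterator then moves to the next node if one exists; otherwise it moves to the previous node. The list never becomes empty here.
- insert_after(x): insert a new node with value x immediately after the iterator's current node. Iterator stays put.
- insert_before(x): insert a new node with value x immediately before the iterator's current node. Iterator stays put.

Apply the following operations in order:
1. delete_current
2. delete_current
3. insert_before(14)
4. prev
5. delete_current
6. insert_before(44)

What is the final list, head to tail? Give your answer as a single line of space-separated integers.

After 1 (delete_current): list=[5, 7, 3, 1] cursor@5
After 2 (delete_current): list=[7, 3, 1] cursor@7
After 3 (insert_before(14)): list=[14, 7, 3, 1] cursor@7
After 4 (prev): list=[14, 7, 3, 1] cursor@14
After 5 (delete_current): list=[7, 3, 1] cursor@7
After 6 (insert_before(44)): list=[44, 7, 3, 1] cursor@7

Answer: 44 7 3 1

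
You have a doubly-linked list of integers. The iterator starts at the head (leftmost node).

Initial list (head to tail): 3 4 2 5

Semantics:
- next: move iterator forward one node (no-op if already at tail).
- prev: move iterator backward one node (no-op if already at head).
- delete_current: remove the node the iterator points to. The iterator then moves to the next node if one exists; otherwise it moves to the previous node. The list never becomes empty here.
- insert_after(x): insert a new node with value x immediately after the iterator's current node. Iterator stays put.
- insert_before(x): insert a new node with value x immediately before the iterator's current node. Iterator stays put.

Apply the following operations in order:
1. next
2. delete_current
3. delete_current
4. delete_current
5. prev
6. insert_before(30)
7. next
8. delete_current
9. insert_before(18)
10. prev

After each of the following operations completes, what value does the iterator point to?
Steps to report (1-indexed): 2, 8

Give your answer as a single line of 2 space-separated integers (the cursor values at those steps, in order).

After 1 (next): list=[3, 4, 2, 5] cursor@4
After 2 (delete_current): list=[3, 2, 5] cursor@2
After 3 (delete_current): list=[3, 5] cursor@5
After 4 (delete_current): list=[3] cursor@3
After 5 (prev): list=[3] cursor@3
After 6 (insert_before(30)): list=[30, 3] cursor@3
After 7 (next): list=[30, 3] cursor@3
After 8 (delete_current): list=[30] cursor@30
After 9 (insert_before(18)): list=[18, 30] cursor@30
After 10 (prev): list=[18, 30] cursor@18

Answer: 2 30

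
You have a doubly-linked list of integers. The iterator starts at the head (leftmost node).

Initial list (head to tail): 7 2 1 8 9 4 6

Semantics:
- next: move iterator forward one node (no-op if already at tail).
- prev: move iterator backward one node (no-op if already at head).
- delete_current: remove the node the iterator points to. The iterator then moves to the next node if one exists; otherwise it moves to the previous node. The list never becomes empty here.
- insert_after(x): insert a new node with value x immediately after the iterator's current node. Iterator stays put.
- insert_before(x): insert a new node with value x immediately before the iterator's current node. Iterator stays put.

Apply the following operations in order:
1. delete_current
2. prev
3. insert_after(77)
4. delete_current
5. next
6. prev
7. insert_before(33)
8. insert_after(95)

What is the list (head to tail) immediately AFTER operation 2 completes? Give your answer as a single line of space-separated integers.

Answer: 2 1 8 9 4 6

Derivation:
After 1 (delete_current): list=[2, 1, 8, 9, 4, 6] cursor@2
After 2 (prev): list=[2, 1, 8, 9, 4, 6] cursor@2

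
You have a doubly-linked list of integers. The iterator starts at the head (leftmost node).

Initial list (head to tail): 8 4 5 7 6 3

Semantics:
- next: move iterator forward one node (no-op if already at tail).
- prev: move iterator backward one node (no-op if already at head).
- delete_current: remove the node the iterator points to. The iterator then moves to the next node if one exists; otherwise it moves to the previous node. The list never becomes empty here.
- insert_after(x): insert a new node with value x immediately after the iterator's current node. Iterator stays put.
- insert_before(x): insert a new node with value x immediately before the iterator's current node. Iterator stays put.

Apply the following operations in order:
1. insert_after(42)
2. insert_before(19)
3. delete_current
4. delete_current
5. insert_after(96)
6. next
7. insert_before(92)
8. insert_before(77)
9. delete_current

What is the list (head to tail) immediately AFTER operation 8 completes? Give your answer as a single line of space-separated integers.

After 1 (insert_after(42)): list=[8, 42, 4, 5, 7, 6, 3] cursor@8
After 2 (insert_before(19)): list=[19, 8, 42, 4, 5, 7, 6, 3] cursor@8
After 3 (delete_current): list=[19, 42, 4, 5, 7, 6, 3] cursor@42
After 4 (delete_current): list=[19, 4, 5, 7, 6, 3] cursor@4
After 5 (insert_after(96)): list=[19, 4, 96, 5, 7, 6, 3] cursor@4
After 6 (next): list=[19, 4, 96, 5, 7, 6, 3] cursor@96
After 7 (insert_before(92)): list=[19, 4, 92, 96, 5, 7, 6, 3] cursor@96
After 8 (insert_before(77)): list=[19, 4, 92, 77, 96, 5, 7, 6, 3] cursor@96

Answer: 19 4 92 77 96 5 7 6 3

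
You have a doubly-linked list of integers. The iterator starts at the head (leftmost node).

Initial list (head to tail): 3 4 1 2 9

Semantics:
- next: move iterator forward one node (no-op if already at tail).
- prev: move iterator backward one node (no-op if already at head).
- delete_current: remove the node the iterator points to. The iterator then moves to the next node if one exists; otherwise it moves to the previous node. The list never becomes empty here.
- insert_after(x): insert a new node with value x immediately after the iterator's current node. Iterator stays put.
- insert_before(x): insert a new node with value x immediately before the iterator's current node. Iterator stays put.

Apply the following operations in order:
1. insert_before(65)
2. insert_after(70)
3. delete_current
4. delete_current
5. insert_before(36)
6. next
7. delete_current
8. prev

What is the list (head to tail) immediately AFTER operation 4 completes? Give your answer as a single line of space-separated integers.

After 1 (insert_before(65)): list=[65, 3, 4, 1, 2, 9] cursor@3
After 2 (insert_after(70)): list=[65, 3, 70, 4, 1, 2, 9] cursor@3
After 3 (delete_current): list=[65, 70, 4, 1, 2, 9] cursor@70
After 4 (delete_current): list=[65, 4, 1, 2, 9] cursor@4

Answer: 65 4 1 2 9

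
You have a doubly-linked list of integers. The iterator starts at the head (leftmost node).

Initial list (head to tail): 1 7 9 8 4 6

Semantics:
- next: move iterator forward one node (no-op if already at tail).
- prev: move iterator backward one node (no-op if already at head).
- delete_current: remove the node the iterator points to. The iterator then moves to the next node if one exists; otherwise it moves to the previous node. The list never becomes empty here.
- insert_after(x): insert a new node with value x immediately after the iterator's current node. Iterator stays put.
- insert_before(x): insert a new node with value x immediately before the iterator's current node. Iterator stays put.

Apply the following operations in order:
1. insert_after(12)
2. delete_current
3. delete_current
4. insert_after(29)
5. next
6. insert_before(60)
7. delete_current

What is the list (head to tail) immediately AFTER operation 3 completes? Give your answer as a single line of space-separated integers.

Answer: 7 9 8 4 6

Derivation:
After 1 (insert_after(12)): list=[1, 12, 7, 9, 8, 4, 6] cursor@1
After 2 (delete_current): list=[12, 7, 9, 8, 4, 6] cursor@12
After 3 (delete_current): list=[7, 9, 8, 4, 6] cursor@7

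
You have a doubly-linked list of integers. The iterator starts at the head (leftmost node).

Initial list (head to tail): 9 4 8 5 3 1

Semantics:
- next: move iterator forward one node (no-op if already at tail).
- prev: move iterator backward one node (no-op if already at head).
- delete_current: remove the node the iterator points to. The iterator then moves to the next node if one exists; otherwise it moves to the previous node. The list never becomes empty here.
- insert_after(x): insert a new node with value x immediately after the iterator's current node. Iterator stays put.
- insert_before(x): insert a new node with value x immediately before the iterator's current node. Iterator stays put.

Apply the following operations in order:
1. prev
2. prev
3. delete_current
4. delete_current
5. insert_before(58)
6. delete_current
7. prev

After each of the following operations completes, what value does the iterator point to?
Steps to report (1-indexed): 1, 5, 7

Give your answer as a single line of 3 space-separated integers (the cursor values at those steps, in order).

After 1 (prev): list=[9, 4, 8, 5, 3, 1] cursor@9
After 2 (prev): list=[9, 4, 8, 5, 3, 1] cursor@9
After 3 (delete_current): list=[4, 8, 5, 3, 1] cursor@4
After 4 (delete_current): list=[8, 5, 3, 1] cursor@8
After 5 (insert_before(58)): list=[58, 8, 5, 3, 1] cursor@8
After 6 (delete_current): list=[58, 5, 3, 1] cursor@5
After 7 (prev): list=[58, 5, 3, 1] cursor@58

Answer: 9 8 58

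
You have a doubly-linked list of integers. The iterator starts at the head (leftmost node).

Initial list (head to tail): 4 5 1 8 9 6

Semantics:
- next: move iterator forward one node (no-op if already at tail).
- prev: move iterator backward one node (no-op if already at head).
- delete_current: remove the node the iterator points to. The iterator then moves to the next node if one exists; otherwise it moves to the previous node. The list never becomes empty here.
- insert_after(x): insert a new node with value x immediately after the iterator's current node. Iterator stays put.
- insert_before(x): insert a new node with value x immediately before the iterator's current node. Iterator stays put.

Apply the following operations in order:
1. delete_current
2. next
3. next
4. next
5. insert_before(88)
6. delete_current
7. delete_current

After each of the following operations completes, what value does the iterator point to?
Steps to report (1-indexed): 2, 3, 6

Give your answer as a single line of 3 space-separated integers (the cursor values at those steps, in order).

Answer: 1 8 6

Derivation:
After 1 (delete_current): list=[5, 1, 8, 9, 6] cursor@5
After 2 (next): list=[5, 1, 8, 9, 6] cursor@1
After 3 (next): list=[5, 1, 8, 9, 6] cursor@8
After 4 (next): list=[5, 1, 8, 9, 6] cursor@9
After 5 (insert_before(88)): list=[5, 1, 8, 88, 9, 6] cursor@9
After 6 (delete_current): list=[5, 1, 8, 88, 6] cursor@6
After 7 (delete_current): list=[5, 1, 8, 88] cursor@88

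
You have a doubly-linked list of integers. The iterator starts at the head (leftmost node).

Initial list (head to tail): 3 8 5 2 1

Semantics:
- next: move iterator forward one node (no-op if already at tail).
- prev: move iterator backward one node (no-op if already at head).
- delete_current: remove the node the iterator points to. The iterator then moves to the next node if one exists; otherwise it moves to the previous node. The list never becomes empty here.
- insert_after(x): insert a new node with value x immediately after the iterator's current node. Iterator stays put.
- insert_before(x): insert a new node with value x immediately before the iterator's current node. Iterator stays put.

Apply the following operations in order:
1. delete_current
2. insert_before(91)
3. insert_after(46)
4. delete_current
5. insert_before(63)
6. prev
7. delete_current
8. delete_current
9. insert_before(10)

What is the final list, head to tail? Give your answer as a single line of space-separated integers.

After 1 (delete_current): list=[8, 5, 2, 1] cursor@8
After 2 (insert_before(91)): list=[91, 8, 5, 2, 1] cursor@8
After 3 (insert_after(46)): list=[91, 8, 46, 5, 2, 1] cursor@8
After 4 (delete_current): list=[91, 46, 5, 2, 1] cursor@46
After 5 (insert_before(63)): list=[91, 63, 46, 5, 2, 1] cursor@46
After 6 (prev): list=[91, 63, 46, 5, 2, 1] cursor@63
After 7 (delete_current): list=[91, 46, 5, 2, 1] cursor@46
After 8 (delete_current): list=[91, 5, 2, 1] cursor@5
After 9 (insert_before(10)): list=[91, 10, 5, 2, 1] cursor@5

Answer: 91 10 5 2 1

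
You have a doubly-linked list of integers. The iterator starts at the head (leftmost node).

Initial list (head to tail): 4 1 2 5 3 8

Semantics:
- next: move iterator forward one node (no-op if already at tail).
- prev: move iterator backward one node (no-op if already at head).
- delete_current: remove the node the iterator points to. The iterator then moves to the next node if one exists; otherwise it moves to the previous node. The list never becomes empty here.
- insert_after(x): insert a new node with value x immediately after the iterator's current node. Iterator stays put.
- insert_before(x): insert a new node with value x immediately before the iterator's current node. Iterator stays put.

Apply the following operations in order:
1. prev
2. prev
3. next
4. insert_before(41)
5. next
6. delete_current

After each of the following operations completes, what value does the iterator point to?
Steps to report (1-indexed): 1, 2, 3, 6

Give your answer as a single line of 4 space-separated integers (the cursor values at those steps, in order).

Answer: 4 4 1 5

Derivation:
After 1 (prev): list=[4, 1, 2, 5, 3, 8] cursor@4
After 2 (prev): list=[4, 1, 2, 5, 3, 8] cursor@4
After 3 (next): list=[4, 1, 2, 5, 3, 8] cursor@1
After 4 (insert_before(41)): list=[4, 41, 1, 2, 5, 3, 8] cursor@1
After 5 (next): list=[4, 41, 1, 2, 5, 3, 8] cursor@2
After 6 (delete_current): list=[4, 41, 1, 5, 3, 8] cursor@5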